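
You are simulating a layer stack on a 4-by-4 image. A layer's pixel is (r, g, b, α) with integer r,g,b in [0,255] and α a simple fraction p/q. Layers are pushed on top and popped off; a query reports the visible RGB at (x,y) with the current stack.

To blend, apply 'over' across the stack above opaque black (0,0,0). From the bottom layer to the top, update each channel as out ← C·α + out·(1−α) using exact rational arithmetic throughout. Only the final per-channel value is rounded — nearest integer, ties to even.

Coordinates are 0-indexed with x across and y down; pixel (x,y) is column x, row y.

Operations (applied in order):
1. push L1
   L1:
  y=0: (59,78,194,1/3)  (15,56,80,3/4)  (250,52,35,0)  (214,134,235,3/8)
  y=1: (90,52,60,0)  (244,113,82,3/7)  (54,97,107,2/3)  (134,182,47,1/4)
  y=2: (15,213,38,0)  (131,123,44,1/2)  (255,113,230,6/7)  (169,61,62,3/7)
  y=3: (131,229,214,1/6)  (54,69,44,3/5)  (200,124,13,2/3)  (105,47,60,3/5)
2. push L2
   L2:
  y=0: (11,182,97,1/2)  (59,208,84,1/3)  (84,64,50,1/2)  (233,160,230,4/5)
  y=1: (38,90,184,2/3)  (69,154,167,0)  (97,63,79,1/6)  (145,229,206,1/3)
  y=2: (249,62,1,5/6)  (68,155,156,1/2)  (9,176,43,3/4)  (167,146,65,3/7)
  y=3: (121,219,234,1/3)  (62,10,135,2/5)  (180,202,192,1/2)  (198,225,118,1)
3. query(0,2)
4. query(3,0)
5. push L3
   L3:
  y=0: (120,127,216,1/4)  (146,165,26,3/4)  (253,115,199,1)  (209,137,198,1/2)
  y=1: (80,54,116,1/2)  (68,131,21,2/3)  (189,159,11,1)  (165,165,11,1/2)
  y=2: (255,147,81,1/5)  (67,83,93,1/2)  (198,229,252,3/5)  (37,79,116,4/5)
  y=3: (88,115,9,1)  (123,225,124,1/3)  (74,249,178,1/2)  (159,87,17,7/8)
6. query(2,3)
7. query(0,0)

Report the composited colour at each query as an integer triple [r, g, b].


query (0,2) [L1,L2] — begin 0,0,0
L1 α=0: [0, 0, 0]
L2 α=5/6: [415/2, 155/3, 5/6]
rounded: [208, 52, 1]

(3,0) stack=L1,L2; from [0,0,0]:
+L1 (α=3/8) → [321/4, 201/4, 705/8]
+L2 (α=4/5) → [4049/20, 2761/20, 1613/8]
= [202, 138, 202]

(2,3) stack=L1,L2,L3; from [0,0,0]:
+L1 (α=2/3) → [400/3, 248/3, 26/3]
+L2 (α=1/2) → [470/3, 427/3, 301/3]
+L3 (α=1/2) → [346/3, 587/3, 835/6]
= [115, 196, 139]

(0,0) stack=L1,L2,L3; from [0,0,0]:
L1 α=1/3: [59/3, 26, 194/3]
L2 α=1/2: [46/3, 104, 485/6]
L3 α=1/4: [83/2, 439/4, 917/8]
rounded: [42, 110, 115]


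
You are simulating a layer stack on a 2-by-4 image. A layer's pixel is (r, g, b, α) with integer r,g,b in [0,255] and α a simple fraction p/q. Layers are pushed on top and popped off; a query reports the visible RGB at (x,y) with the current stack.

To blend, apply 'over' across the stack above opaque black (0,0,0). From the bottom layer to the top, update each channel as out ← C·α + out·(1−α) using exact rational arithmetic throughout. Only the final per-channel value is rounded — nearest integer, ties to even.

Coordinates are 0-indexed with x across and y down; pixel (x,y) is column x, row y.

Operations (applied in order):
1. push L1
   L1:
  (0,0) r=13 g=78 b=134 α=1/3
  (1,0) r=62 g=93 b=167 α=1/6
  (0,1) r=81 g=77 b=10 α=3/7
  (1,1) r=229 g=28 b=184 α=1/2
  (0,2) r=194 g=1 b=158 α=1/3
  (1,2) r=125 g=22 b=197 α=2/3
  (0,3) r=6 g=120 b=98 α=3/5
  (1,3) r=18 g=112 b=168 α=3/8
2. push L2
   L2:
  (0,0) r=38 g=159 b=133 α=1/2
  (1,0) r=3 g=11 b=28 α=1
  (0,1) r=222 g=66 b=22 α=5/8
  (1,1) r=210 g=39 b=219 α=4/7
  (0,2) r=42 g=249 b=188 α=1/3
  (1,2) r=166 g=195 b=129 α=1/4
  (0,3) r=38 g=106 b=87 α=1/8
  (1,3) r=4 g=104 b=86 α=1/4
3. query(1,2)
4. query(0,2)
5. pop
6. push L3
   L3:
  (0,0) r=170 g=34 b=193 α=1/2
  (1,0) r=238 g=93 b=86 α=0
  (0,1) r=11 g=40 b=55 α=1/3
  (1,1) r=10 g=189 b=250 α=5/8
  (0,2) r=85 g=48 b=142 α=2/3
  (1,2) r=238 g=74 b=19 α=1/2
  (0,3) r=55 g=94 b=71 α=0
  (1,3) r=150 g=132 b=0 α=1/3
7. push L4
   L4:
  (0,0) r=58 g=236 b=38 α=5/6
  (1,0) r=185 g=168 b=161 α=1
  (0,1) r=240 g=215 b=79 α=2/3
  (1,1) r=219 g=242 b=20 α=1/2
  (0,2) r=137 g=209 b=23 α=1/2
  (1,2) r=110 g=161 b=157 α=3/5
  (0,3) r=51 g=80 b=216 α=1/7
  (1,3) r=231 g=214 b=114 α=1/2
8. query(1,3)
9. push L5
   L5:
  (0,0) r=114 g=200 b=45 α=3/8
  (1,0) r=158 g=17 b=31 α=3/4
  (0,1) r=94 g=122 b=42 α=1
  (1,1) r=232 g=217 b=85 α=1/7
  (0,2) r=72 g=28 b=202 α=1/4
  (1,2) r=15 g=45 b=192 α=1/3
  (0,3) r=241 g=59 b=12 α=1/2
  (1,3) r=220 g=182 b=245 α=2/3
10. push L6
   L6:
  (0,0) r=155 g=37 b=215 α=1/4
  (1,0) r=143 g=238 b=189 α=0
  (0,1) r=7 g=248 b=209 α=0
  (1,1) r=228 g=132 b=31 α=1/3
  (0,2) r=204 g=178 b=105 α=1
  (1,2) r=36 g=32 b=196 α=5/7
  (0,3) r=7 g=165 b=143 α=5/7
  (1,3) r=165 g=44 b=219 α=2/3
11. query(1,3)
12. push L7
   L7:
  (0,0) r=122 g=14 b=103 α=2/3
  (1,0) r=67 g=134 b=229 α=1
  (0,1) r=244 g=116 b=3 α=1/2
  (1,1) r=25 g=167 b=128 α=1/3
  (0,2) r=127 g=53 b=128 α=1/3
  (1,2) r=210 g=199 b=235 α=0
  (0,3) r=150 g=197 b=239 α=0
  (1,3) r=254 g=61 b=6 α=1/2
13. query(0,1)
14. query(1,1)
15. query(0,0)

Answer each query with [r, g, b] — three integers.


at x=1,y=2 over L1,L2:
after L1 α=2/3: [250/3, 44/3, 394/3]
after L2 α=1/4: [104, 239/4, 523/4]
= [104, 60, 131]

at x=0,y=2 over L1,L2:
after L1 α=1/3: [194/3, 1/3, 158/3]
after L2 α=1/3: [514/9, 749/9, 880/9]
rounded: [57, 83, 98]

at x=1,y=3 over L1,L3,L4:
L1 α=3/8: [27/4, 42, 63]
L3 α=1/3: [109/2, 72, 42]
L4 α=1/2: [571/4, 143, 78]
rounded: [143, 143, 78]

(1,3) stack=L1,L3,L4,L5,L6; from [0,0,0]:
+L1 (α=3/8) → [27/4, 42, 63]
+L3 (α=1/3) → [109/2, 72, 42]
+L4 (α=1/2) → [571/4, 143, 78]
+L5 (α=2/3) → [777/4, 169, 568/3]
+L6 (α=2/3) → [699/4, 257/3, 1882/9]
→ [175, 86, 209]

query (0,1) [L1,L3,L4,L5,L6,L7] — begin 0,0,0
+L1 (α=3/7) → [243/7, 33, 30/7]
+L3 (α=1/3) → [563/21, 106/3, 445/21]
+L4 (α=2/3) → [10643/63, 1396/9, 3763/63]
+L5 (α=1) → [94, 122, 42]
+L6 (α=0) → [94, 122, 42]
+L7 (α=1/2) → [169, 119, 45/2]
rounded: [169, 119, 22]

at x=1,y=1 over L1,L3,L4,L5,L6,L7:
after L1 α=1/2: [229/2, 14, 92]
after L3 α=5/8: [787/16, 987/8, 763/4]
after L4 α=1/2: [4291/32, 2923/16, 843/8]
after L5 α=1/7: [16585/112, 10505/56, 2869/28]
after L6 α=1/3: [29353/168, 14201/84, 1101/14]
after L7 α=1/3: [31453/252, 21215/126, 1997/21]
= [125, 168, 95]

query (0,0) [L1,L3,L4,L5,L6,L7] — begin 0,0,0
+L1 (α=1/3) → [13/3, 26, 134/3]
+L3 (α=1/2) → [523/6, 30, 713/6]
+L4 (α=5/6) → [2263/36, 605/3, 1853/36]
+L5 (α=3/8) → [23627/288, 4825/24, 14125/288]
+L6 (α=1/4) → [38507/384, 5121/32, 34765/384]
+L7 (α=2/3) → [132203/1152, 6017/96, 113869/1152]
rounded: [115, 63, 99]


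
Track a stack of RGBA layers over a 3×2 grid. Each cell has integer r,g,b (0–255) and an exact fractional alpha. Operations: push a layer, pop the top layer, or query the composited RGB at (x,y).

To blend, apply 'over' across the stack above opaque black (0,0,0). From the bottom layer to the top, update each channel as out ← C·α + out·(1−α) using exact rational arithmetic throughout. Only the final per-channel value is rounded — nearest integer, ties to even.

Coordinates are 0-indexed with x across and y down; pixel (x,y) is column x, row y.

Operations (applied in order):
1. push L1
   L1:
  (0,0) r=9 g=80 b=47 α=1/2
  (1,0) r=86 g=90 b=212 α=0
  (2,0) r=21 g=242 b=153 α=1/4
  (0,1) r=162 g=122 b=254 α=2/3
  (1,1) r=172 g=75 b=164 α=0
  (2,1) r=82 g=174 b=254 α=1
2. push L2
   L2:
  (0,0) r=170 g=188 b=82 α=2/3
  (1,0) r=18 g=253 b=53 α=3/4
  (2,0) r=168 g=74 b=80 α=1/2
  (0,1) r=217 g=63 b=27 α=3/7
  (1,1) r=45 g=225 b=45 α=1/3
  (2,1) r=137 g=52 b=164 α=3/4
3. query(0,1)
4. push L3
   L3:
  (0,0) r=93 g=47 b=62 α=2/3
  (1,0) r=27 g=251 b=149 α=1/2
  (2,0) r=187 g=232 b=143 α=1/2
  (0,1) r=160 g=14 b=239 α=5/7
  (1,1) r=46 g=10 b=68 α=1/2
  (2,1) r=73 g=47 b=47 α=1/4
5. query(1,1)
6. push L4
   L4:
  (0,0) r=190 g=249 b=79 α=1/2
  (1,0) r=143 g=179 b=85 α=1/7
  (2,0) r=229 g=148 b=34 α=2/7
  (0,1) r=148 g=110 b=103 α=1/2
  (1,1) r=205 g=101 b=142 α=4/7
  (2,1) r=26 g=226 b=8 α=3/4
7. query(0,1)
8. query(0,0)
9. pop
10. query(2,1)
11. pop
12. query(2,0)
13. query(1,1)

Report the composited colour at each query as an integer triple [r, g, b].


at x=0,y=1 over L1,L2:
after L1 α=2/3: [108, 244/3, 508/3]
after L2 α=3/7: [1083/7, 1543/21, 325/3]
rounded: [155, 73, 108]

at x=1,y=1 over L1,L2,L3:
+L1 (α=0) → [0, 0, 0]
+L2 (α=1/3) → [15, 75, 15]
+L3 (α=1/2) → [61/2, 85/2, 83/2]
→ [30, 42, 42]

(0,1) stack=L1,L2,L3,L4; from [0,0,0]:
L1 α=2/3: [108, 244/3, 508/3]
L2 α=3/7: [1083/7, 1543/21, 325/3]
L3 α=5/7: [7766/49, 4556/147, 605/3]
L4 α=1/2: [7509/49, 10363/147, 457/3]
rounded: [153, 70, 152]

at x=0,y=0 over L1,L2,L3,L4:
after L1 α=1/2: [9/2, 40, 47/2]
after L2 α=2/3: [689/6, 416/3, 125/2]
after L3 α=2/3: [1805/18, 698/9, 373/6]
after L4 α=1/2: [5225/36, 2939/18, 847/12]
= [145, 163, 71]

query (2,1) [L1,L2,L3] — begin 0,0,0
after L1 α=1: [82, 174, 254]
after L2 α=3/4: [493/4, 165/2, 373/2]
after L3 α=1/4: [1771/16, 589/8, 1213/8]
= [111, 74, 152]

(2,0) stack=L1,L2; from [0,0,0]:
after L1 α=1/4: [21/4, 121/2, 153/4]
after L2 α=1/2: [693/8, 269/4, 473/8]
rounded: [87, 67, 59]

at x=1,y=1 over L1,L2:
+L1 (α=0) → [0, 0, 0]
+L2 (α=1/3) → [15, 75, 15]
→ [15, 75, 15]


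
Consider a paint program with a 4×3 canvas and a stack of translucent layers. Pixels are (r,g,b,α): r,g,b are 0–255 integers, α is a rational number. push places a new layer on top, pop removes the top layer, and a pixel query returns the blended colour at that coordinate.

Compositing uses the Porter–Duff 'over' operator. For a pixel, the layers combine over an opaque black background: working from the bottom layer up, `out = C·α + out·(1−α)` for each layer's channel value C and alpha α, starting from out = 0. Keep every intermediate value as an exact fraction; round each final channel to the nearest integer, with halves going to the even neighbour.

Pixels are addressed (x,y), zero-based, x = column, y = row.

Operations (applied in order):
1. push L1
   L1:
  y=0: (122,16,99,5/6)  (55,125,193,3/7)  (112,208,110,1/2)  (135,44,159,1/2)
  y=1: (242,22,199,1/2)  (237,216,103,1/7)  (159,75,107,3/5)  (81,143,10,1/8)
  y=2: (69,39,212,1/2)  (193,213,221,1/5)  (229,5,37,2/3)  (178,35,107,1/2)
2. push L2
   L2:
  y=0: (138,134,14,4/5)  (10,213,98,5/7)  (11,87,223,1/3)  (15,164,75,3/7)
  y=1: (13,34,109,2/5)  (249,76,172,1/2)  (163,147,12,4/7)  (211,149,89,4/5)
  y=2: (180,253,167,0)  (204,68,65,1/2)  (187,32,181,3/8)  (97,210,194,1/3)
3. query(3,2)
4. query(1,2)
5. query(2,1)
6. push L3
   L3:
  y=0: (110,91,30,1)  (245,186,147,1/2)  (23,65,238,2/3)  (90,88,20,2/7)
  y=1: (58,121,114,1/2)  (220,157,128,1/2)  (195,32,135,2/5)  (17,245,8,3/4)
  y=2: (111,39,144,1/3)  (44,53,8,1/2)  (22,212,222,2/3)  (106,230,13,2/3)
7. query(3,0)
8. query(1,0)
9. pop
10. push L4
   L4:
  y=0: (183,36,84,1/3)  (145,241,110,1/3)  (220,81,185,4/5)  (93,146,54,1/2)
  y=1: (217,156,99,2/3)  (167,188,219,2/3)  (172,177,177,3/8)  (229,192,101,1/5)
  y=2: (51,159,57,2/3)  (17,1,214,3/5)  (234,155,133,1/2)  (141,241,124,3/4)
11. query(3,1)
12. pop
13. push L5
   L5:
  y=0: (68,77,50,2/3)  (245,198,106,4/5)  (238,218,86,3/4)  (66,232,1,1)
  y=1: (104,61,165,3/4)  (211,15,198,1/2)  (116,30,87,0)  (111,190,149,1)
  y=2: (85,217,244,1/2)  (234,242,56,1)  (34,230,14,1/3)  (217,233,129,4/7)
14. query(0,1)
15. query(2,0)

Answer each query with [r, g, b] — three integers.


at x=3,y=2 over L1,L2:
+L1 (α=1/2) → [89, 35/2, 107/2]
+L2 (α=1/3) → [275/3, 245/3, 301/3]
rounded: [92, 82, 100]

at x=1,y=2 over L1,L2:
after L1 α=1/5: [193/5, 213/5, 221/5]
after L2 α=1/2: [1213/10, 553/10, 273/5]
rounded: [121, 55, 55]

at x=2,y=1 over L1,L2:
after L1 α=3/5: [477/5, 45, 321/5]
after L2 α=4/7: [4691/35, 723/7, 1203/35]
→ [134, 103, 34]

at x=3,y=0 over L1,L2,L3:
+L1 (α=1/2) → [135/2, 22, 159/2]
+L2 (α=3/7) → [45, 580/7, 543/7]
+L3 (α=2/7) → [405/7, 4132/49, 2995/49]
→ [58, 84, 61]

query (1,0) [L1,L2,L3] — begin 0,0,0
after L1 α=3/7: [165/7, 375/7, 579/7]
after L2 α=5/7: [680/49, 8205/49, 4588/49]
after L3 α=1/2: [12685/98, 17319/98, 11791/98]
→ [129, 177, 120]

at x=3,y=1 over L1,L2,L4:
after L1 α=1/8: [81/8, 143/8, 5/4]
after L2 α=4/5: [6833/40, 4911/40, 1429/20]
after L4 α=1/5: [9123/50, 6831/50, 1934/25]
= [182, 137, 77]

at x=0,y=1 over L1,L2,L5:
L1 α=1/2: [121, 11, 199/2]
L2 α=2/5: [389/5, 101/5, 1033/10]
L5 α=3/4: [1949/20, 254/5, 5983/40]
= [97, 51, 150]

(2,0) stack=L1,L2,L5; from [0,0,0]:
+L1 (α=1/2) → [56, 104, 55]
+L2 (α=1/3) → [41, 295/3, 111]
+L5 (α=3/4) → [755/4, 2257/12, 369/4]
rounded: [189, 188, 92]


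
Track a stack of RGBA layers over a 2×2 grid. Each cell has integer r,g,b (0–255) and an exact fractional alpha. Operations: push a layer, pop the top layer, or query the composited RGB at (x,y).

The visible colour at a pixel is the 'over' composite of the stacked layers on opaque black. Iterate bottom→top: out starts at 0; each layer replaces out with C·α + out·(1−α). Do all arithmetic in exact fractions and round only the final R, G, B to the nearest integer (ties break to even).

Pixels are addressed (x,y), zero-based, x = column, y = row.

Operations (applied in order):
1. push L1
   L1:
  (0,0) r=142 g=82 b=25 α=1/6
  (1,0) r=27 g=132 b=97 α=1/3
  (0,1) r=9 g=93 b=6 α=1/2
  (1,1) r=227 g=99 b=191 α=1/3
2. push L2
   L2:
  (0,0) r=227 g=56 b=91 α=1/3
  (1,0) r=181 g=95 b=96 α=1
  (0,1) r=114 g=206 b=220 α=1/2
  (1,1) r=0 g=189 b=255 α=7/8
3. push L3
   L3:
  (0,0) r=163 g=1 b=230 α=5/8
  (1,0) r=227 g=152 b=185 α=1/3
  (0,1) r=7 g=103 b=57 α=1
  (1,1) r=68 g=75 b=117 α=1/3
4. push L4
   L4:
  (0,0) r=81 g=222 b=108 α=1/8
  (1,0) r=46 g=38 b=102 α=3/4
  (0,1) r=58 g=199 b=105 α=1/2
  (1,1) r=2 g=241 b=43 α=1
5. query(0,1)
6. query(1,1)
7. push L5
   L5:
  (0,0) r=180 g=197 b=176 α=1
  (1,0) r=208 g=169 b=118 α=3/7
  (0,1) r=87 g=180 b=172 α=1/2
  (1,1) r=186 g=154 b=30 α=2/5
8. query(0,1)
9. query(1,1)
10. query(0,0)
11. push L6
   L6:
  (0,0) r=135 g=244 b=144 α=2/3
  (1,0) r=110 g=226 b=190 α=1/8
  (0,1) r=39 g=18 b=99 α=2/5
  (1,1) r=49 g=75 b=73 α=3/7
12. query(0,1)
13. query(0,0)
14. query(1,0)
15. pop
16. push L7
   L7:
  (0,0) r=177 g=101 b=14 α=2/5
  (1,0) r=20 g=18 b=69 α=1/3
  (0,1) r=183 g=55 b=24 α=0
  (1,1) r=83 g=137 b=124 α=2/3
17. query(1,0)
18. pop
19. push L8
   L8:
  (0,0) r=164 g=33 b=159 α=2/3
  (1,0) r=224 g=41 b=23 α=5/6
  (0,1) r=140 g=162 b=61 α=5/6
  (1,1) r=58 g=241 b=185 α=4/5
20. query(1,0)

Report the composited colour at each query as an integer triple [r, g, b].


(0,1) stack=L1,L2,L3,L4; from [0,0,0]:
+L1 (α=1/2) → [9/2, 93/2, 3]
+L2 (α=1/2) → [237/4, 505/4, 223/2]
+L3 (α=1) → [7, 103, 57]
+L4 (α=1/2) → [65/2, 151, 81]
→ [32, 151, 81]

at x=1,y=1 over L1,L2,L3,L4:
+L1 (α=1/3) → [227/3, 33, 191/3]
+L2 (α=7/8) → [227/24, 339/2, 2773/12]
+L3 (α=1/3) → [1043/36, 138, 3475/18]
+L4 (α=1) → [2, 241, 43]
rounded: [2, 241, 43]

query (0,1) [L1,L2,L3,L4,L5] — begin 0,0,0
after L1 α=1/2: [9/2, 93/2, 3]
after L2 α=1/2: [237/4, 505/4, 223/2]
after L3 α=1: [7, 103, 57]
after L4 α=1/2: [65/2, 151, 81]
after L5 α=1/2: [239/4, 331/2, 253/2]
rounded: [60, 166, 126]

at x=1,y=1 over L1,L2,L3,L4,L5:
L1 α=1/3: [227/3, 33, 191/3]
L2 α=7/8: [227/24, 339/2, 2773/12]
L3 α=1/3: [1043/36, 138, 3475/18]
L4 α=1: [2, 241, 43]
L5 α=2/5: [378/5, 1031/5, 189/5]
→ [76, 206, 38]

(0,0) stack=L1,L2,L3,L4,L5; from [0,0,0]:
after L1 α=1/6: [71/3, 41/3, 25/6]
after L2 α=1/3: [823/9, 250/9, 298/9]
after L3 α=5/8: [817/6, 265/24, 937/6]
after L4 α=1/8: [6205/48, 7183/192, 7207/48]
after L5 α=1: [180, 197, 176]
rounded: [180, 197, 176]

at x=0,y=1 over L1,L2,L3,L4,L5,L6:
+L1 (α=1/2) → [9/2, 93/2, 3]
+L2 (α=1/2) → [237/4, 505/4, 223/2]
+L3 (α=1) → [7, 103, 57]
+L4 (α=1/2) → [65/2, 151, 81]
+L5 (α=1/2) → [239/4, 331/2, 253/2]
+L6 (α=2/5) → [1029/20, 213/2, 231/2]
→ [51, 106, 116]

(0,0) stack=L1,L2,L3,L4,L5,L6; from [0,0,0]:
L1 α=1/6: [71/3, 41/3, 25/6]
L2 α=1/3: [823/9, 250/9, 298/9]
L3 α=5/8: [817/6, 265/24, 937/6]
L4 α=1/8: [6205/48, 7183/192, 7207/48]
L5 α=1: [180, 197, 176]
L6 α=2/3: [150, 685/3, 464/3]
= [150, 228, 155]

at x=1,y=0 over L1,L2,L3,L4,L5,L6:
L1 α=1/3: [9, 44, 97/3]
L2 α=1: [181, 95, 96]
L3 α=1/3: [589/3, 114, 377/3]
L4 α=3/4: [1003/12, 57, 1295/12]
L5 α=3/7: [2875/21, 105, 2357/21]
L6 α=1/8: [3205/24, 961/8, 2927/24]
= [134, 120, 122]

at x=1,y=0 over L1,L2,L3,L4,L5,L7:
after L1 α=1/3: [9, 44, 97/3]
after L2 α=1: [181, 95, 96]
after L3 α=1/3: [589/3, 114, 377/3]
after L4 α=3/4: [1003/12, 57, 1295/12]
after L5 α=3/7: [2875/21, 105, 2357/21]
after L7 α=1/3: [6170/63, 76, 6163/63]
→ [98, 76, 98]

at x=1,y=0 over L1,L2,L3,L4,L5,L8:
after L1 α=1/3: [9, 44, 97/3]
after L2 α=1: [181, 95, 96]
after L3 α=1/3: [589/3, 114, 377/3]
after L4 α=3/4: [1003/12, 57, 1295/12]
after L5 α=3/7: [2875/21, 105, 2357/21]
after L8 α=5/6: [26395/126, 155/3, 2386/63]
→ [209, 52, 38]


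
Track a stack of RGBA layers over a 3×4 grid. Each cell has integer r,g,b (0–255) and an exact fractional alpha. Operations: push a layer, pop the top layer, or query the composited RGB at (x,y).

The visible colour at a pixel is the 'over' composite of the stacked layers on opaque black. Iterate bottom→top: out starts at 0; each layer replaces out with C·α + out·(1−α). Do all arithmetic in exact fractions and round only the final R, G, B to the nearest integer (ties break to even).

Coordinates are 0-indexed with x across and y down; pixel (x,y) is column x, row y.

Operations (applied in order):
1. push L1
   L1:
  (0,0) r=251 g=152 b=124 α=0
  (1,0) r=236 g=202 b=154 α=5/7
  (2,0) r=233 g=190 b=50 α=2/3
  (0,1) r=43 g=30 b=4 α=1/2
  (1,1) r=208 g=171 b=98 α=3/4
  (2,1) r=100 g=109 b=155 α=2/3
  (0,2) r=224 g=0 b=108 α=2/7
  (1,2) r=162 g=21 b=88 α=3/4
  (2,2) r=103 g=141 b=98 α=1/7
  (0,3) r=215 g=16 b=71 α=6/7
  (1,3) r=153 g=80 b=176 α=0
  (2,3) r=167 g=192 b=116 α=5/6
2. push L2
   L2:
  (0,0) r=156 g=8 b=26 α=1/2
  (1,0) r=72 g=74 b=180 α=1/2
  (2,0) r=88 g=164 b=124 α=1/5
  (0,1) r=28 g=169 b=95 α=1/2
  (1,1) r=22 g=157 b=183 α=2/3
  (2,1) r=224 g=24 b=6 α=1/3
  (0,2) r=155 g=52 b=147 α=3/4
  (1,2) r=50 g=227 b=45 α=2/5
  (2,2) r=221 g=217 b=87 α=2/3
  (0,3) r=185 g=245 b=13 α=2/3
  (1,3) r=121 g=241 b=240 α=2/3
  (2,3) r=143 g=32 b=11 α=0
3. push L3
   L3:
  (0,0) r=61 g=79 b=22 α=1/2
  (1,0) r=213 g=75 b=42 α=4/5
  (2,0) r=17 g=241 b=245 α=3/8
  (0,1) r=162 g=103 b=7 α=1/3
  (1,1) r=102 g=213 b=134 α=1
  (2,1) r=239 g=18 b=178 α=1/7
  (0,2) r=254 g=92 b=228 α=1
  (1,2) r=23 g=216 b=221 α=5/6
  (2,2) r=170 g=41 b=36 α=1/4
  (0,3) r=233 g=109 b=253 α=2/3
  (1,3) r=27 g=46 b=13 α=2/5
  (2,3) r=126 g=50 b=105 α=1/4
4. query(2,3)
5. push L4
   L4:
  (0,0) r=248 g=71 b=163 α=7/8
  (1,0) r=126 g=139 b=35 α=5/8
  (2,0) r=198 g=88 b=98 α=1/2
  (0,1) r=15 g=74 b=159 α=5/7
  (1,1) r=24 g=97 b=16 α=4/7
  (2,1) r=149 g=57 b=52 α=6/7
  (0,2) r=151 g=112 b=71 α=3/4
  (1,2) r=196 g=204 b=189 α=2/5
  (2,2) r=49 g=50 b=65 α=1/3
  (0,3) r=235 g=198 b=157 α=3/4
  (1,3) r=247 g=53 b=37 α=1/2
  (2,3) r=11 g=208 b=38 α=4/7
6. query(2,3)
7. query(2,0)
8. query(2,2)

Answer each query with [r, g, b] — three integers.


query (2,3) [L1,L2,L3] — begin 0,0,0
+L1 (α=5/6) → [835/6, 160, 290/3]
+L2 (α=0) → [835/6, 160, 290/3]
+L3 (α=1/4) → [1087/8, 265/2, 395/4]
= [136, 132, 99]

at x=2,y=3 over L1,L2,L3,L4:
after L1 α=5/6: [835/6, 160, 290/3]
after L2 α=0: [835/6, 160, 290/3]
after L3 α=1/4: [1087/8, 265/2, 395/4]
after L4 α=4/7: [3613/56, 2459/14, 1793/28]
rounded: [65, 176, 64]

at x=2,y=0 over L1,L2,L3,L4:
+L1 (α=2/3) → [466/3, 380/3, 100/3]
+L2 (α=1/5) → [2128/15, 2012/15, 772/15]
+L3 (α=3/8) → [2281/24, 4181/24, 2977/24]
+L4 (α=1/2) → [7033/48, 6293/48, 5329/48]
→ [147, 131, 111]

query (2,2) [L1,L2,L3,L4] — begin 0,0,0
after L1 α=1/7: [103/7, 141/7, 14]
after L2 α=2/3: [3197/21, 3179/21, 188/3]
after L3 α=1/4: [4387/28, 1733/14, 56]
after L4 α=1/3: [1691/14, 2083/21, 59]
= [121, 99, 59]


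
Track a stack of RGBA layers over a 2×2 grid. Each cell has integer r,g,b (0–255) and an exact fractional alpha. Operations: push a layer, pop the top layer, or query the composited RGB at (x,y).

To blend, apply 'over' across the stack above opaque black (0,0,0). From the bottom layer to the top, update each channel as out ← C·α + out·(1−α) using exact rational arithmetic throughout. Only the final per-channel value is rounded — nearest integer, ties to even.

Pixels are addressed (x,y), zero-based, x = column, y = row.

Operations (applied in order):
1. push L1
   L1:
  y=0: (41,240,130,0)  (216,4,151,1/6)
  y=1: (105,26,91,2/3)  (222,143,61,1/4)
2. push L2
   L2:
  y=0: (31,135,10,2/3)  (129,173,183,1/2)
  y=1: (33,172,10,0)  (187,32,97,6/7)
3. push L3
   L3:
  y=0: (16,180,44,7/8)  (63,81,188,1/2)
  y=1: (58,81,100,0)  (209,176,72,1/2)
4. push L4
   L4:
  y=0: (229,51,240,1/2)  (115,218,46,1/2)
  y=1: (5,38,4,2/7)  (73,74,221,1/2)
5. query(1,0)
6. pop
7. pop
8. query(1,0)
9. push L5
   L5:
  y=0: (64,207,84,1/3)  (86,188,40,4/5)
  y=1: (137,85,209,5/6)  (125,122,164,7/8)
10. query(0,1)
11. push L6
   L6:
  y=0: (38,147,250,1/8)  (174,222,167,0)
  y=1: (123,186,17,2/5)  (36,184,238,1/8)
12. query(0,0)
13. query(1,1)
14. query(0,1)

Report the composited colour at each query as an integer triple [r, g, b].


at x=1,y=0 over L1,L2,L3,L4:
after L1 α=1/6: [36, 2/3, 151/6]
after L2 α=1/2: [165/2, 521/6, 1249/12]
after L3 α=1/2: [291/4, 1007/12, 3505/24]
after L4 α=1/2: [751/8, 3623/24, 4609/48]
= [94, 151, 96]

query (1,0) [L1,L2] — begin 0,0,0
after L1 α=1/6: [36, 2/3, 151/6]
after L2 α=1/2: [165/2, 521/6, 1249/12]
rounded: [82, 87, 104]

at x=0,y=1 over L1,L2,L5:
L1 α=2/3: [70, 52/3, 182/3]
L2 α=0: [70, 52/3, 182/3]
L5 α=5/6: [755/6, 1327/18, 3317/18]
rounded: [126, 74, 184]

query (0,0) [L1,L2,L5,L6] — begin 0,0,0
L1 α=0: [0, 0, 0]
L2 α=2/3: [62/3, 90, 20/3]
L5 α=1/3: [316/9, 129, 292/9]
L6 α=1/8: [1277/36, 525/4, 2147/36]
→ [35, 131, 60]

query (1,1) [L1,L2,L5,L6] — begin 0,0,0
L1 α=1/4: [111/2, 143/4, 61/4]
L2 α=6/7: [2355/14, 911/28, 2389/28]
L5 α=7/8: [14605/112, 24823/224, 34533/224]
L6 α=1/8: [15181/128, 30711/256, 42149/256]
→ [119, 120, 165]

(0,1) stack=L1,L2,L5,L6; from [0,0,0]:
after L1 α=2/3: [70, 52/3, 182/3]
after L2 α=0: [70, 52/3, 182/3]
after L5 α=5/6: [755/6, 1327/18, 3317/18]
after L6 α=2/5: [1247/10, 3559/30, 3521/30]
= [125, 119, 117]


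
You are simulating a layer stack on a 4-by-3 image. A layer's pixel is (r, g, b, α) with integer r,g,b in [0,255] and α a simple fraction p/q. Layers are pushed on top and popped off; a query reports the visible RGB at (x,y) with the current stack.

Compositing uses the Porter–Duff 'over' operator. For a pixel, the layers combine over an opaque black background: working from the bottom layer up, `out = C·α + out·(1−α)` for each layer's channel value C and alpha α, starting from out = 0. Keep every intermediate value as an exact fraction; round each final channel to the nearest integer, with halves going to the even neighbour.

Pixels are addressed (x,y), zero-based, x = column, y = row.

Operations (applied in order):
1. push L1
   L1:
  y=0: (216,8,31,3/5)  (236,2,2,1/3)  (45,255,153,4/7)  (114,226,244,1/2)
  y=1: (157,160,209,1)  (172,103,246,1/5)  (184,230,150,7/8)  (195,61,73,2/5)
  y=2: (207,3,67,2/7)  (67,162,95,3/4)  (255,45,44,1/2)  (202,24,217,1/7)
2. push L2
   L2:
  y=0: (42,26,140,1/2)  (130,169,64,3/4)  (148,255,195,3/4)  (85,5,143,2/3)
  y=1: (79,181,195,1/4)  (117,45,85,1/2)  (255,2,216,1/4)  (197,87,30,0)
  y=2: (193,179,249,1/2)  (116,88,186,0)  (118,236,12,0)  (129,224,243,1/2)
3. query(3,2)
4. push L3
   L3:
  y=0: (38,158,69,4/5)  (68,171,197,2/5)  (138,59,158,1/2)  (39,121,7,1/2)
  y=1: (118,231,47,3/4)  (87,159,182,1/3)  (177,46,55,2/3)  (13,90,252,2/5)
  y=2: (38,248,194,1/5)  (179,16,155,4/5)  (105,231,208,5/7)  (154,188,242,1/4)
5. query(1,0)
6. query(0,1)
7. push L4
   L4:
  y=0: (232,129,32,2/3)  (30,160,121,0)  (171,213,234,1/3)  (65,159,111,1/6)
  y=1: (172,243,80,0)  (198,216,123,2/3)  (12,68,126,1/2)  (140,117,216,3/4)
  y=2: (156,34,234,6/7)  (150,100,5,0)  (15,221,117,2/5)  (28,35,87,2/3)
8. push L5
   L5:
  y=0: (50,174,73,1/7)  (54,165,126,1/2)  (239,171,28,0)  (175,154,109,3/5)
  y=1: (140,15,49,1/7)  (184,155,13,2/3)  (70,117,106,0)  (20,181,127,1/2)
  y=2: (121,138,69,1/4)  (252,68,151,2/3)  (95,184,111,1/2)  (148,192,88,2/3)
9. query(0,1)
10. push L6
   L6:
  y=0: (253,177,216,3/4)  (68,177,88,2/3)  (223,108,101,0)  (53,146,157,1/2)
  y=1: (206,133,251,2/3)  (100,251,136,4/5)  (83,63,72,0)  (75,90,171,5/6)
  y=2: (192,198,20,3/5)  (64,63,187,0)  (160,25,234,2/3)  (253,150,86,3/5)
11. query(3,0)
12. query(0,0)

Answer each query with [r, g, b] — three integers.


query (3,2) [L1,L2] — begin 0,0,0
+L1 (α=1/7) → [202/7, 24/7, 31]
+L2 (α=1/2) → [1105/14, 796/7, 137]
rounded: [79, 114, 137]

(1,0) stack=L1,L2,L3; from [0,0,0]:
+L1 (α=1/3) → [236/3, 2/3, 2/3]
+L2 (α=3/4) → [703/6, 1523/12, 289/6]
+L3 (α=2/5) → [195/2, 2891/20, 1077/10]
= [98, 145, 108]

query (0,1) [L1,L2,L3] — begin 0,0,0
after L1 α=1: [157, 160, 209]
after L2 α=1/4: [275/2, 661/4, 411/2]
after L3 α=3/4: [983/8, 3433/16, 693/8]
→ [123, 215, 87]

at x=0,y=1 over L1,L2,L3,L4,L5:
after L1 α=1: [157, 160, 209]
after L2 α=1/4: [275/2, 661/4, 411/2]
after L3 α=3/4: [983/8, 3433/16, 693/8]
after L4 α=0: [983/8, 3433/16, 693/8]
after L5 α=1/7: [3509/28, 10419/56, 325/4]
rounded: [125, 186, 81]

at x=3,y=0 over L1,L2,L3,L4,L5,L6:
L1 α=1/2: [57, 113, 122]
L2 α=2/3: [227/3, 41, 136]
L3 α=1/2: [172/3, 81, 143/2]
L4 α=1/6: [1055/18, 94, 937/12]
L5 α=3/5: [1156/9, 130, 2899/30]
L6 α=1/2: [1633/18, 138, 7609/60]
rounded: [91, 138, 127]

(0,0) stack=L1,L2,L3,L4,L5,L6; from [0,0,0]:
+L1 (α=3/5) → [648/5, 24/5, 93/5]
+L2 (α=1/2) → [429/5, 77/5, 793/10]
+L3 (α=4/5) → [1189/25, 3237/25, 3553/50]
+L4 (α=2/3) → [4263/25, 3229/25, 2251/50]
+L5 (α=1/7) → [26828/175, 23724/175, 8578/175]
+L6 (α=3/4) → [159653/700, 116649/700, 60989/350]
rounded: [228, 167, 174]


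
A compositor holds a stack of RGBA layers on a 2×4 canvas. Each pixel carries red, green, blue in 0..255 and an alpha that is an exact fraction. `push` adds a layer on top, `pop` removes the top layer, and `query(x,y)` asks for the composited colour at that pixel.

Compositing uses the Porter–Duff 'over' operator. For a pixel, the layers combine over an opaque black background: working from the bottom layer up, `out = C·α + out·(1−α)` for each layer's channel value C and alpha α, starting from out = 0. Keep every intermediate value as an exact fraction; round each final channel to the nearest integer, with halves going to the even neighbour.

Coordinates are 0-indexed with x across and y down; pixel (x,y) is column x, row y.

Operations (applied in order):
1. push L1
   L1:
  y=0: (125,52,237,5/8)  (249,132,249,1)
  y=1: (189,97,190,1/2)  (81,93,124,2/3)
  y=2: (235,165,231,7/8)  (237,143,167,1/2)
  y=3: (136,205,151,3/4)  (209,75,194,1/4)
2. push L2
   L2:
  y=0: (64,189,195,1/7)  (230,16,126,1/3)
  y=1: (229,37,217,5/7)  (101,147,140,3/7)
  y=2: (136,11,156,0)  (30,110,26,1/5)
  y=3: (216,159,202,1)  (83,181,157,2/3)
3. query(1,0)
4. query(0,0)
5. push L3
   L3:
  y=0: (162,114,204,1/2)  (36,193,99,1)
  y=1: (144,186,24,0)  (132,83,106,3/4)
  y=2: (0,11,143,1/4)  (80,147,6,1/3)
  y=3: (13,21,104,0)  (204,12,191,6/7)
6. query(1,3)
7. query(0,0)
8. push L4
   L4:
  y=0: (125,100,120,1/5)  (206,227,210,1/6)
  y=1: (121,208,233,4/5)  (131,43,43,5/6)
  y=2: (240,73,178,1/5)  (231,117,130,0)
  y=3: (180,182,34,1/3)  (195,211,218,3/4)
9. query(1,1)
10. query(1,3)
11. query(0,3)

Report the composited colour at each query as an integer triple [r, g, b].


at x=1,y=0 over L1,L2:
after L1 α=1: [249, 132, 249]
after L2 α=1/3: [728/3, 280/3, 208]
rounded: [243, 93, 208]

(0,0) stack=L1,L2; from [0,0,0]:
+L1 (α=5/8) → [625/8, 65/2, 1185/8]
+L2 (α=1/7) → [2131/28, 384/7, 4335/28]
→ [76, 55, 155]

at x=1,y=3 over L1,L2,L3:
after L1 α=1/4: [209/4, 75/4, 97/2]
after L2 α=2/3: [291/4, 1523/12, 725/6]
after L3 α=6/7: [741/4, 341/12, 7601/42]
→ [185, 28, 181]

(0,0) stack=L1,L2,L3; from [0,0,0]:
+L1 (α=5/8) → [625/8, 65/2, 1185/8]
+L2 (α=1/7) → [2131/28, 384/7, 4335/28]
+L3 (α=1/2) → [6667/56, 591/7, 10047/56]
→ [119, 84, 179]

at x=1,y=1 over L1,L2,L3,L4:
L1 α=2/3: [54, 62, 248/3]
L2 α=3/7: [519/7, 689/7, 2252/21]
L3 α=3/4: [3291/28, 608/7, 4465/42]
L4 α=5/6: [21631/168, 2113/42, 13495/252]
→ [129, 50, 54]

(1,3) stack=L1,L2,L3,L4; from [0,0,0]:
+L1 (α=1/4) → [209/4, 75/4, 97/2]
+L2 (α=2/3) → [291/4, 1523/12, 725/6]
+L3 (α=6/7) → [741/4, 341/12, 7601/42]
+L4 (α=3/4) → [3081/16, 7937/48, 35069/168]
= [193, 165, 209]

query (0,3) [L1,L2,L3,L4] — begin 0,0,0
after L1 α=3/4: [102, 615/4, 453/4]
after L2 α=1: [216, 159, 202]
after L3 α=0: [216, 159, 202]
after L4 α=1/3: [204, 500/3, 146]
rounded: [204, 167, 146]


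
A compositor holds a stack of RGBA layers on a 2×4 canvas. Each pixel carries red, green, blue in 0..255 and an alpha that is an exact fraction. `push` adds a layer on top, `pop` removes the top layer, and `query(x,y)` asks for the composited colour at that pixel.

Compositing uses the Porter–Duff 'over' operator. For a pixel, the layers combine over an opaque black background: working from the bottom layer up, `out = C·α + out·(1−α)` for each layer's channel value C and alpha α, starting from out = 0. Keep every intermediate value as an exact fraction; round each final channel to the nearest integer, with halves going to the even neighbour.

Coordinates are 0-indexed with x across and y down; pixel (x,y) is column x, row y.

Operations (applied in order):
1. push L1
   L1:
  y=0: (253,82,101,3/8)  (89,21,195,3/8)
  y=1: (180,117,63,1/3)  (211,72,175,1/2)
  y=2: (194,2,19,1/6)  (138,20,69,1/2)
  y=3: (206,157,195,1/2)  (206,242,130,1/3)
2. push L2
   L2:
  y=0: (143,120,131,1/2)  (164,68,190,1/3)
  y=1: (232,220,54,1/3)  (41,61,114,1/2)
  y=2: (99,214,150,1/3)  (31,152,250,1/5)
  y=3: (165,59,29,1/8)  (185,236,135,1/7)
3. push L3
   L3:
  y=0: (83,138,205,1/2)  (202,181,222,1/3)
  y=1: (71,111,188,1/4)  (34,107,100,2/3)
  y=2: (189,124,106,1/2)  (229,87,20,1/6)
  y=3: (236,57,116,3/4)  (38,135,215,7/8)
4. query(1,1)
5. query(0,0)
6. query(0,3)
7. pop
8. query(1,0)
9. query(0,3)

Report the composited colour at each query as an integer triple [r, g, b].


(1,1) stack=L1,L2,L3; from [0,0,0]:
after L1 α=1/2: [211/2, 36, 175/2]
after L2 α=1/2: [293/4, 97/2, 403/4]
after L3 α=2/3: [565/12, 175/2, 401/4]
rounded: [47, 88, 100]

(0,0) stack=L1,L2,L3; from [0,0,0]:
+L1 (α=3/8) → [759/8, 123/4, 303/8]
+L2 (α=1/2) → [1903/16, 603/8, 1351/16]
+L3 (α=1/2) → [3231/32, 1707/16, 4631/32]
= [101, 107, 145]

(0,3) stack=L1,L2,L3; from [0,0,0]:
L1 α=1/2: [103, 157/2, 195/2]
L2 α=1/8: [443/4, 1217/16, 1423/16]
L3 α=3/4: [3275/16, 3953/64, 6991/64]
= [205, 62, 109]

at x=1,y=0 over L1,L2:
+L1 (α=3/8) → [267/8, 63/8, 585/8]
+L2 (α=1/3) → [923/12, 335/12, 1345/12]
→ [77, 28, 112]

at x=0,y=3 over L1,L2:
L1 α=1/2: [103, 157/2, 195/2]
L2 α=1/8: [443/4, 1217/16, 1423/16]
→ [111, 76, 89]


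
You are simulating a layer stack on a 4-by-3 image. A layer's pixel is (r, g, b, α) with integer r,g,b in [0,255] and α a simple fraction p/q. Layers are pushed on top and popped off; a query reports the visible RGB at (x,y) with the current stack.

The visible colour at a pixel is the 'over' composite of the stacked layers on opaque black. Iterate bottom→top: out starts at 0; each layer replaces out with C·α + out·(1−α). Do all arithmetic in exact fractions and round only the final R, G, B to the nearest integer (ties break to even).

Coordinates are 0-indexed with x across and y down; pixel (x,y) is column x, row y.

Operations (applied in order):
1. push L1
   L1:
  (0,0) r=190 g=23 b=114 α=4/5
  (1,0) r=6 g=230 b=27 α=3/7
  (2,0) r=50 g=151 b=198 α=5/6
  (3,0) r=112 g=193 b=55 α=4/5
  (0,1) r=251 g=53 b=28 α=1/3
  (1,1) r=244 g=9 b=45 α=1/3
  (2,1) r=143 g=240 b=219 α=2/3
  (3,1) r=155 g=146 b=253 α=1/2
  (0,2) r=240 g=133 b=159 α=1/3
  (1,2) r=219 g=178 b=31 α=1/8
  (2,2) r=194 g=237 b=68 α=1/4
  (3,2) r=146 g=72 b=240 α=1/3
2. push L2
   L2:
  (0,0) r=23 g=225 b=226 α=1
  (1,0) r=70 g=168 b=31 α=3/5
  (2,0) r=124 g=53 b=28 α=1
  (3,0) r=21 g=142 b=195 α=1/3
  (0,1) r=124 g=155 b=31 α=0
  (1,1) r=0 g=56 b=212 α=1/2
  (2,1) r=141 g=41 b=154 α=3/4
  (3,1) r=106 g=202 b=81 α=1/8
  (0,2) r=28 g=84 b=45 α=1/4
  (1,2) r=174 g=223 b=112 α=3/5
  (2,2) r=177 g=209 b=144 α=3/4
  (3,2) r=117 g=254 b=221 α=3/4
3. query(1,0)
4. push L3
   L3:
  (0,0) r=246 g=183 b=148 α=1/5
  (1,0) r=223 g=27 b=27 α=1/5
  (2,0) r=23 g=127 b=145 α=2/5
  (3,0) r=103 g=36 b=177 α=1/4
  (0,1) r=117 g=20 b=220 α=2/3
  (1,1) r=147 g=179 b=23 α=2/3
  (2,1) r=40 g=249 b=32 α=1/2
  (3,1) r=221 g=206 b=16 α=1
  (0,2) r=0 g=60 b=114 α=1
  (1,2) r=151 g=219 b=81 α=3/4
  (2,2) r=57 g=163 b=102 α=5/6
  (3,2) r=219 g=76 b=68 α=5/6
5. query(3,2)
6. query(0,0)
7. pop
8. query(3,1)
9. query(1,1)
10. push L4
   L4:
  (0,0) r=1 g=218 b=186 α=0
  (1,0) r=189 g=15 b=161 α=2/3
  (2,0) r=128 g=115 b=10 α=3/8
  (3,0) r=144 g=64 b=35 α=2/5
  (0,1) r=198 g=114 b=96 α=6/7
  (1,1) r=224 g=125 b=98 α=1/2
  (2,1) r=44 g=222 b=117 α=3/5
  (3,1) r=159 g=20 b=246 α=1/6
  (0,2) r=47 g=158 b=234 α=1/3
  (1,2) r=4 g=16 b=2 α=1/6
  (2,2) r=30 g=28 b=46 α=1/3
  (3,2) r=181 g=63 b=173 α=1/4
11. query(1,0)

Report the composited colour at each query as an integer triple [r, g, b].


query (1,0) [L1,L2] — begin 0,0,0
after L1 α=3/7: [18/7, 690/7, 81/7]
after L2 α=3/5: [1506/35, 4908/35, 813/35]
→ [43, 140, 23]

(3,2) stack=L1,L2,L3; from [0,0,0]:
+L1 (α=1/3) → [146/3, 24, 80]
+L2 (α=3/4) → [1199/12, 393/2, 743/4]
+L3 (α=5/6) → [14339/72, 1153/12, 701/8]
→ [199, 96, 88]

query (0,0) [L1,L2,L3] — begin 0,0,0
+L1 (α=4/5) → [152, 92/5, 456/5]
+L2 (α=1) → [23, 225, 226]
+L3 (α=1/5) → [338/5, 1083/5, 1052/5]
→ [68, 217, 210]

at x=3,y=1 over L1,L2:
L1 α=1/2: [155/2, 73, 253/2]
L2 α=1/8: [1297/16, 713/8, 1933/16]
rounded: [81, 89, 121]

(1,1) stack=L1,L2; from [0,0,0]:
L1 α=1/3: [244/3, 3, 15]
L2 α=1/2: [122/3, 59/2, 227/2]
→ [41, 30, 114]

(1,0) stack=L1,L2,L4; from [0,0,0]:
L1 α=3/7: [18/7, 690/7, 81/7]
L2 α=3/5: [1506/35, 4908/35, 813/35]
L4 α=2/3: [4912/35, 1986/35, 12083/105]
→ [140, 57, 115]


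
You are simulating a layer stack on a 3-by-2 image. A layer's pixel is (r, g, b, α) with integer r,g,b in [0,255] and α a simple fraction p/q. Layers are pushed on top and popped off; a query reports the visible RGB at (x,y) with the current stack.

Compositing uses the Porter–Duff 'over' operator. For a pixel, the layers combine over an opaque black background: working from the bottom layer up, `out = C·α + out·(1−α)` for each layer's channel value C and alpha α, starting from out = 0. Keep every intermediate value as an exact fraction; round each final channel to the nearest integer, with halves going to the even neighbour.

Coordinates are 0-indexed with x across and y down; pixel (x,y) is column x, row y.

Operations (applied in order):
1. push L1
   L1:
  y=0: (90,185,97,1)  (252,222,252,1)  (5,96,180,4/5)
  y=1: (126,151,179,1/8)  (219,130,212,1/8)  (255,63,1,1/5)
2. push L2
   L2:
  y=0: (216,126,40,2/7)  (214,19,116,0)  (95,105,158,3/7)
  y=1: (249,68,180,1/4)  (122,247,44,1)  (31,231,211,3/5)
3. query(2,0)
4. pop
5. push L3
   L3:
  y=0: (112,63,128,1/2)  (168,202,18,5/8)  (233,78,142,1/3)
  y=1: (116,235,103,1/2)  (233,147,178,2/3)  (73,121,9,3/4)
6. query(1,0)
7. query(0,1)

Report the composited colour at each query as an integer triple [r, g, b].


query (2,0) [L1,L2] — begin 0,0,0
L1 α=4/5: [4, 384/5, 144]
L2 α=3/7: [43, 3111/35, 150]
= [43, 89, 150]

query (1,0) [L1,L3] — begin 0,0,0
+L1 (α=1) → [252, 222, 252]
+L3 (α=5/8) → [399/2, 419/2, 423/4]
= [200, 210, 106]

at x=0,y=1 over L1,L3:
L1 α=1/8: [63/4, 151/8, 179/8]
L3 α=1/2: [527/8, 2031/16, 1003/16]
rounded: [66, 127, 63]


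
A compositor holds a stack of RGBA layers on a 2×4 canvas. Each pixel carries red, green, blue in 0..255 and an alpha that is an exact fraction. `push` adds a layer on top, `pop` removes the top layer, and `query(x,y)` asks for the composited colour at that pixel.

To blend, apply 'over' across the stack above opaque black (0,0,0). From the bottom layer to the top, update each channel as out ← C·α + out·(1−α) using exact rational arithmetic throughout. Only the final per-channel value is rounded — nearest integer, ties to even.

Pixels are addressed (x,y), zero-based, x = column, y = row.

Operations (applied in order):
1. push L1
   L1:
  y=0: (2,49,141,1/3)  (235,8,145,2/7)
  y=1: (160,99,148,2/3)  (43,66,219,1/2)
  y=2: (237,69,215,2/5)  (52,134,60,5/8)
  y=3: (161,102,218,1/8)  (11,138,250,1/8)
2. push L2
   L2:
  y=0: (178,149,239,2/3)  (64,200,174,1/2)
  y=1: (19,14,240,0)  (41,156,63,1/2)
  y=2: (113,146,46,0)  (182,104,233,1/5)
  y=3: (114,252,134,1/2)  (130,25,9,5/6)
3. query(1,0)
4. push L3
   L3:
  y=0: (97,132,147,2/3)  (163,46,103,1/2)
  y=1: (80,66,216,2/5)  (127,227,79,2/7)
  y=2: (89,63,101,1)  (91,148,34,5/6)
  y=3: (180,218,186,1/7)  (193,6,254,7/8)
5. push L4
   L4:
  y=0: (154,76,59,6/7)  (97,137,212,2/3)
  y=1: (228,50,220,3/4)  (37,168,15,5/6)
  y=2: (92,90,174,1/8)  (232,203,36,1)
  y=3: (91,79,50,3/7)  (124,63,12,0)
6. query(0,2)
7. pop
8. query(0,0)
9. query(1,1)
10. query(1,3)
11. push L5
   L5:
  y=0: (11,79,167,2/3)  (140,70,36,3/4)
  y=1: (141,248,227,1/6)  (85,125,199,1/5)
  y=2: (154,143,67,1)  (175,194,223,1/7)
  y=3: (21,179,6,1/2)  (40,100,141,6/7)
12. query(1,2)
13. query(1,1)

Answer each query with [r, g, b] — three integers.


(1,0) stack=L1,L2; from [0,0,0]:
+L1 (α=2/7) → [470/7, 16/7, 290/7]
+L2 (α=1/2) → [459/7, 708/7, 754/7]
rounded: [66, 101, 108]

at x=0,y=2 over L1,L2,L3,L4:
L1 α=2/5: [474/5, 138/5, 86]
L2 α=0: [474/5, 138/5, 86]
L3 α=1: [89, 63, 101]
L4 α=1/8: [715/8, 531/8, 881/8]
= [89, 66, 110]

(0,0) stack=L1,L2,L3; from [0,0,0]:
+L1 (α=1/3) → [2/3, 49/3, 47]
+L2 (α=2/3) → [1070/9, 943/9, 175]
+L3 (α=2/3) → [2816/27, 3319/27, 469/3]
= [104, 123, 156]

at x=1,y=1 over L1,L2,L3:
after L1 α=1/2: [43/2, 33, 219/2]
after L2 α=1/2: [125/4, 189/2, 345/4]
after L3 α=2/7: [1641/28, 1853/14, 2357/28]
→ [59, 132, 84]

query (1,3) [L1,L2,L3] — begin 0,0,0
+L1 (α=1/8) → [11/8, 69/4, 125/4]
+L2 (α=5/6) → [1737/16, 569/24, 305/24]
+L3 (α=7/8) → [23353/128, 1577/192, 42977/192]
→ [182, 8, 224]

at x=1,y=2 over L1,L2,L3,L5:
after L1 α=5/8: [65/2, 335/4, 75/2]
after L2 α=1/5: [312/5, 439/5, 383/5]
after L3 α=5/6: [2587/30, 4139/30, 411/10]
after L5 α=1/7: [3462/35, 5109/35, 2348/35]
→ [99, 146, 67]

query (1,1) [L1,L2,L3,L5] — begin 0,0,0
+L1 (α=1/2) → [43/2, 33, 219/2]
+L2 (α=1/2) → [125/4, 189/2, 345/4]
+L3 (α=2/7) → [1641/28, 1853/14, 2357/28]
+L5 (α=1/5) → [2236/35, 4581/35, 750/7]
rounded: [64, 131, 107]


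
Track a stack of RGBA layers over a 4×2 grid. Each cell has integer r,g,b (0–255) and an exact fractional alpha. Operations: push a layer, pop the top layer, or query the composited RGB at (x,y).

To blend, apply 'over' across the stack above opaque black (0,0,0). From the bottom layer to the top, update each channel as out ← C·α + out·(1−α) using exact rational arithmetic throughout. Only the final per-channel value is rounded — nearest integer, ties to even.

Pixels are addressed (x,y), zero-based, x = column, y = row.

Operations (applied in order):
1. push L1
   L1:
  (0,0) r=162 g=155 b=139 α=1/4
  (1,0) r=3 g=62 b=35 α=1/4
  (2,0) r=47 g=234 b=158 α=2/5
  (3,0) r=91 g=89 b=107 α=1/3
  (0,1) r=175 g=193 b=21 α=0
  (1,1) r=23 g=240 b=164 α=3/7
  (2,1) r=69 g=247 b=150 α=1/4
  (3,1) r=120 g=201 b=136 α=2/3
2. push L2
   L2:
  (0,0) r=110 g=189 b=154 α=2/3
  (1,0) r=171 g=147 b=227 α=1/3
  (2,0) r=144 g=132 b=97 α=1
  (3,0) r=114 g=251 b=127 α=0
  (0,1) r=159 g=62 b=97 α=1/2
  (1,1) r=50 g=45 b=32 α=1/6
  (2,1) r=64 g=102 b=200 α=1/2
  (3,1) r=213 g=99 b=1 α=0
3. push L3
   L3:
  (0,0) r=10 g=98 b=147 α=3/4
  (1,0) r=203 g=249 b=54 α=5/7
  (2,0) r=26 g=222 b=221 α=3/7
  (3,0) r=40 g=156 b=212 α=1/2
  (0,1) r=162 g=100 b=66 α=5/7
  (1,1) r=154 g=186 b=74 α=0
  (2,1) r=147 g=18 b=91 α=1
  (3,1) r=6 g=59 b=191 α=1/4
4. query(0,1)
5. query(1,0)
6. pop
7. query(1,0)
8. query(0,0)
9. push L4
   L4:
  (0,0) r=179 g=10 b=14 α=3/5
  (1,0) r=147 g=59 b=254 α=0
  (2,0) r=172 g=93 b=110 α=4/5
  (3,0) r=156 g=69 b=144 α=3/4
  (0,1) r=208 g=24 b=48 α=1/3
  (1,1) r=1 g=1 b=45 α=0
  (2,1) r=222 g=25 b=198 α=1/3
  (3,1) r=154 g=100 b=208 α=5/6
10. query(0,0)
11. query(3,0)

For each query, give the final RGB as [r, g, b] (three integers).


(0,1) stack=L1,L2,L3; from [0,0,0]:
after L1 α=0: [0, 0, 0]
after L2 α=1/2: [159/2, 31, 97/2]
after L3 α=5/7: [969/7, 562/7, 61]
= [138, 80, 61]

(1,0) stack=L1,L2,L3; from [0,0,0]:
L1 α=1/4: [3/4, 31/2, 35/4]
L2 α=1/3: [115/2, 178/3, 163/2]
L3 α=5/7: [1130/7, 4091/21, 433/7]
rounded: [161, 195, 62]

(1,0) stack=L1,L2; from [0,0,0]:
L1 α=1/4: [3/4, 31/2, 35/4]
L2 α=1/3: [115/2, 178/3, 163/2]
→ [58, 59, 82]

query (0,0) [L1,L2] — begin 0,0,0
after L1 α=1/4: [81/2, 155/4, 139/4]
after L2 α=2/3: [521/6, 1667/12, 457/4]
rounded: [87, 139, 114]

(0,0) stack=L1,L2,L4; from [0,0,0]:
after L1 α=1/4: [81/2, 155/4, 139/4]
after L2 α=2/3: [521/6, 1667/12, 457/4]
after L4 α=3/5: [2132/15, 1847/30, 541/10]
rounded: [142, 62, 54]

at x=3,y=0 over L1,L2,L4:
L1 α=1/3: [91/3, 89/3, 107/3]
L2 α=0: [91/3, 89/3, 107/3]
L4 α=3/4: [1495/12, 355/6, 1403/12]
rounded: [125, 59, 117]
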